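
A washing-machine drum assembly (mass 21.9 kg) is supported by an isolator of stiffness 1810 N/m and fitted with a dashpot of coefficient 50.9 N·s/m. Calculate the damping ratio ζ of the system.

ω_n = √(k/m) = √(1810/21.9) = 9.091 rad/s.
Critical damping c_c = 2√(k·m) = 2√(1810 × 21.9) = 398.2 N·s/m, so ζ = c/c_c = 50.9/398.2 = 0.1278.

0.128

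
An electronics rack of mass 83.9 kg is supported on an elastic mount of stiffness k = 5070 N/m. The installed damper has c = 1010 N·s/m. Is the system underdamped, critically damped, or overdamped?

c_c = 2√(k·m) = 1304 N·s/m; ζ = c/c_c = 1010/1304 = 0.774.
Since ζ < 1 the system is underdamped.

underdamped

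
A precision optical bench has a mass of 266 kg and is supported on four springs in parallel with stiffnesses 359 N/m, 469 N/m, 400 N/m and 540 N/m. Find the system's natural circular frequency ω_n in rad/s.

2.58 rad/s

Parallel springs add: k_eq = 359 + 469 + 400 + 540 = 1768 N/m.
ω_n = √(k_eq/m) = √(1768/266) = √6.647 = 2.578 rad/s.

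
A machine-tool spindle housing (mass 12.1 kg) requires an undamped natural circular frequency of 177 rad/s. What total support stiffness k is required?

k = m·ω_n² = 12.1 × 177.0² = 12.1 × 31330 = 379100 N/m.

379000 N/m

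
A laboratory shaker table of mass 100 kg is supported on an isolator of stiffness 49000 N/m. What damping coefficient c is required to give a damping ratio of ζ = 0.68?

c_c = 2√(k·m) = 2√(49000 × 100) = 4427 N·s/m.
c = ζ·c_c = 0.68 × 4427 = 3010 N·s/m.

3010 N·s/m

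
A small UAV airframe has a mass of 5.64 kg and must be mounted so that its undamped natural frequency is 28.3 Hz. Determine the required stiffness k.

ω_n = 2πf_n = 2π × 28.3 = 177.8 rad/s.
k = m·ω_n² = 5.64 × 177.8² = 5.64 × 31620 = 178300 N/m.

178000 N/m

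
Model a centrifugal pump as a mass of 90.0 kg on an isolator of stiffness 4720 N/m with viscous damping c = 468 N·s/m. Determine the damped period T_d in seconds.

ω_n = √(k/m) = √(4720/90.0) = 7.242 rad/s.
Critical damping c_c = 2√(k·m) = 2√(4720 × 90.0) = 1304 N·s/m, so ζ = c/c_c = 468/1304 = 0.3590.
ω_d = ω_n√(1 − ζ²) = 7.242 × √(1 − 0.129) = 6.759 rad/s.
T_d = 2π/ω_d = 0.9296 s.

0.930 s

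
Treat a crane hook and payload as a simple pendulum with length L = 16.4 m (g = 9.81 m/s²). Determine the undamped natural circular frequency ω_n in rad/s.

For a simple pendulum ω_n = √(g/L) = √(9.81/16.4) = √0.5982 = 0.7734 rad/s.

0.773 rad/s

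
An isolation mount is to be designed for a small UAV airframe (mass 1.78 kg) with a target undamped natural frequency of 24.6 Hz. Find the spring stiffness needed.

42500 N/m

ω_n = 2πf_n = 2π × 24.6 = 154.6 rad/s.
k = m·ω_n² = 1.78 × 154.6² = 1.78 × 23890 = 42530 N/m.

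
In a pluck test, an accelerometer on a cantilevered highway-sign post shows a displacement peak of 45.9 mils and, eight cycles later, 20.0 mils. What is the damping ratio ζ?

0.0165

Logarithmic decrement δ = (1/n)·ln(x₀/x_n) = (1/8)·ln(45.9/20.0) = (1/8)·ln(2.295) = 0.1038.
ζ = δ/√(4π² + δ²) = 0.1038/√(39.48 + 0.0108) = 0.1038/6.284 = 0.01652.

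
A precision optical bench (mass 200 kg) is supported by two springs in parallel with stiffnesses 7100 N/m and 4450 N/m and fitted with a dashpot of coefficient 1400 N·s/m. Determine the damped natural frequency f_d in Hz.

1.07 Hz

Parallel springs add: k_eq = 7100 + 4450 = 11550 N/m.
ω_n = √(k_eq/m) = √(11550/200) = 7.599 rad/s.
Critical damping c_c = 2√(k_eq·m) = 2√(11550 × 200) = 3040 N·s/m, so ζ = c/c_c = 1400/3040 = 0.4606.
ω_d = ω_n√(1 − ζ²) = 7.599 × √(1 − 0.212) = 6.745 rad/s.
f_d = ω_d/(2π) = 1.074 Hz.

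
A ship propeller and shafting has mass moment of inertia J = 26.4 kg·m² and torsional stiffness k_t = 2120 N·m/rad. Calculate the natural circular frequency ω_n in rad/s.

8.96 rad/s

ω_n = √(k_t/J) = √(2120/26.4) = √80.30 = 8.961 rad/s.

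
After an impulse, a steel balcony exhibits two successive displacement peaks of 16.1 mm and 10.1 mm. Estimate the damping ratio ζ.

Logarithmic decrement δ = (1/n)·ln(x₀/x_n) = (1/1)·ln(16.1/10.1) = (1/1)·ln(1.594) = 0.4663.
ζ = δ/√(4π² + δ²) = 0.4663/√(39.48 + 0.217) = 0.4663/6.300 = 0.07401.

0.0740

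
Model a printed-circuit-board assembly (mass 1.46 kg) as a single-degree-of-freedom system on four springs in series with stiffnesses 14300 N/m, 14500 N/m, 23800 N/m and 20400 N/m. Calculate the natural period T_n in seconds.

0.115 s

Series springs: 1/k_eq = 1/14300 + 1/14500 + 1/23800 + 1/20400 = 0.0002299, so k_eq = 4349 N/m.
ω_n = √(k_eq/m) = √(4349/1.46) = √2979 = 54.58 rad/s.
T_n = 2π/ω_n = 6.283/54.58 = 0.1151 s.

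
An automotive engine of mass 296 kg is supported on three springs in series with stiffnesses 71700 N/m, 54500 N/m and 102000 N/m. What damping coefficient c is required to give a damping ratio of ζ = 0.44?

Series springs: 1/k_eq = 1/71700 + 1/54500 + 1/102000 = 4.210×10^-5, so k_eq = 23750 N/m.
c_c = 2√(k_eq·m) = 2√(23750 × 296) = 5303 N·s/m.
c = ζ·c_c = 0.44 × 5303 = 2333 N·s/m.

2330 N·s/m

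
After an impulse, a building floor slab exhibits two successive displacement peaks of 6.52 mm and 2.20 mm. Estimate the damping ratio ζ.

Logarithmic decrement δ = (1/n)·ln(x₀/x_n) = (1/1)·ln(6.52/2.20) = (1/1)·ln(2.964) = 1.086.
ζ = δ/√(4π² + δ²) = 1.086/√(39.48 + 1.18) = 1.086/6.376 = 0.1704.

0.170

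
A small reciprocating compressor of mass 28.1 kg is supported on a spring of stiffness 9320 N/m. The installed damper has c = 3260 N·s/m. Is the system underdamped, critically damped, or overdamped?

c_c = 2√(k·m) = 1024 N·s/m; ζ = c/c_c = 3260/1024 = 3.19.
Since ζ > 1 the system is overdamped.

overdamped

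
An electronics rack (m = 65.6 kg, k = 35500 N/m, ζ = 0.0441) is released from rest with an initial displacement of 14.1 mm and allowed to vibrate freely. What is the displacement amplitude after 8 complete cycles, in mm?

1.53 mm

Logarithmic decrement δ = 2πζ/√(1 − ζ²) = 2π × 0.04410/√(1 − 0.00194) = 0.2774.
After n cycles, x_n/x₀ = e^(−nδ), so x_8 = 14.1 × e^(−8 × 0.2774) = 14.1 × 0.1087 = 1.533 mm.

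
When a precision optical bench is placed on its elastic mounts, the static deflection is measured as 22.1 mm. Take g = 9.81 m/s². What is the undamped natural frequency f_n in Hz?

3.35 Hz

ω_n = √(g/δ_st) = √(9.81/0.0221) = √443.9 = 21.07 rad/s.
f_n = ω_n/(2π) = 21.07/6.283 = 3.353 Hz.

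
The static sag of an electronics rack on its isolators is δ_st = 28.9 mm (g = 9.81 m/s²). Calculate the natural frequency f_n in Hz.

2.93 Hz

ω_n = √(g/δ_st) = √(9.81/0.0289) = √339.4 = 18.42 rad/s.
f_n = ω_n/(2π) = 18.42/6.283 = 2.932 Hz.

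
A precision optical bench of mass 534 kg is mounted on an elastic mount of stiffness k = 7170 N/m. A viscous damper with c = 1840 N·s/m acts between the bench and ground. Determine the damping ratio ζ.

0.470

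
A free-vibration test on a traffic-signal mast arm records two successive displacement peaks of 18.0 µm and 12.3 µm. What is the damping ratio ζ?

0.0605

Logarithmic decrement δ = (1/n)·ln(x₀/x_n) = (1/1)·ln(18.0/12.3) = (1/1)·ln(1.463) = 0.3808.
ζ = δ/√(4π² + δ²) = 0.3808/√(39.48 + 0.145) = 0.3808/6.295 = 0.06049.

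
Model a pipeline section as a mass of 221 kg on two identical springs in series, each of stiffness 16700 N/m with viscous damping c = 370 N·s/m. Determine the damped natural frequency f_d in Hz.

0.969 Hz

Series springs: 1/k_eq = 2/16700, so k_eq = 16700/2 = 8350 N/m.
ω_n = √(k_eq/m) = √(8350/221) = 6.147 rad/s.
Critical damping c_c = 2√(k_eq·m) = 2√(8350 × 221) = 2717 N·s/m, so ζ = c/c_c = 370/2717 = 0.1362.
ω_d = ω_n√(1 − ζ²) = 6.147 × √(1 − 0.0185) = 6.090 rad/s.
f_d = ω_d/(2π) = 0.9692 Hz.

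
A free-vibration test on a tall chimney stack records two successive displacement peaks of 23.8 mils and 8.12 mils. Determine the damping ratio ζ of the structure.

0.169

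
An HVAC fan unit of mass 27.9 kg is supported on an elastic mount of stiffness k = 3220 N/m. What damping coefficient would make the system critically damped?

599 N·s/m

c_c = 2√(k·m) = 2√(3220 × 27.9) = 2 × 299.7 = 599.5 N·s/m.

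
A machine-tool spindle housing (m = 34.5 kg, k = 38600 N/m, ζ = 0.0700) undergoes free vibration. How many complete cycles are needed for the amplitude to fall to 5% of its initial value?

Logarithmic decrement δ = 2πζ/√(1 − ζ²) = 2π × 0.07000/√(1 − 0.00490) = 0.4409.
x_n/x₀ = e^(−nδ) ≤ 0.05; take ln: n ≥ ln(1/0.05)/δ = 2.996/0.4409 = 6.795.
So 7 complete cycles are required.

7 cycles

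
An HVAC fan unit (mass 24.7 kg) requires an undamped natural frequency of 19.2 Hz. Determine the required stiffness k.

ω_n = 2πf_n = 2π × 19.2 = 120.6 rad/s.
k = m·ω_n² = 24.7 × 120.6² = 24.7 × 14550 = 359500 N/m.

359000 N/m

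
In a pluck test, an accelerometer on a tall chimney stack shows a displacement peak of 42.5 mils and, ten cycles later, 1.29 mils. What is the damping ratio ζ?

Logarithmic decrement δ = (1/n)·ln(x₀/x_n) = (1/10)·ln(42.5/1.29) = (1/10)·ln(32.95) = 0.3495.
ζ = δ/√(4π² + δ²) = 0.3495/√(39.48 + 0.122) = 0.3495/6.293 = 0.05554.

0.0555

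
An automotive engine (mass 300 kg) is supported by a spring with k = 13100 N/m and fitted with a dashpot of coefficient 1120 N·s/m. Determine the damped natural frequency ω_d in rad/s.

6.34 rad/s

ω_n = √(k/m) = √(13100/300) = 6.608 rad/s.
Critical damping c_c = 2√(k·m) = 2√(13100 × 300) = 3965 N·s/m, so ζ = c/c_c = 1120/3965 = 0.2825.
ω_d = ω_n√(1 − ζ²) = 6.608 × √(1 − 0.0798) = 6.339 rad/s.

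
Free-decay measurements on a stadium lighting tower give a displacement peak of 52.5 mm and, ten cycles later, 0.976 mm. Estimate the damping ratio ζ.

Logarithmic decrement δ = (1/n)·ln(x₀/x_n) = (1/10)·ln(52.5/0.976) = (1/10)·ln(53.79) = 0.3985.
ζ = δ/√(4π² + δ²) = 0.3985/√(39.48 + 0.159) = 0.3985/6.296 = 0.06330.

0.0633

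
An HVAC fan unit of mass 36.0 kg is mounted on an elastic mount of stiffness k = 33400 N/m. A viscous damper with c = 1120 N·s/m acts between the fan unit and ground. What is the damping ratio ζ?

ω_n = √(k/m) = √(33400/36.0) = 30.46 rad/s.
Critical damping c_c = 2√(k·m) = 2√(33400 × 36.0) = 2193 N·s/m, so ζ = c/c_c = 1120/2193 = 0.5107.

0.511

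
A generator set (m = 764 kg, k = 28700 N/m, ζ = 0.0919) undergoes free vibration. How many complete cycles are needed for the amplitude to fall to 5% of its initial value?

Logarithmic decrement δ = 2πζ/√(1 − ζ²) = 2π × 0.09190/√(1 − 0.00845) = 0.5799.
x_n/x₀ = e^(−nδ) ≤ 0.05; take ln: n ≥ ln(1/0.05)/δ = 2.996/0.5799 = 5.166.
So 6 complete cycles are required.

6 cycles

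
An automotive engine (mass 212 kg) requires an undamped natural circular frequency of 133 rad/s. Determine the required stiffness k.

k = m·ω_n² = 212 × 133.0² = 212 × 17690 = 3750000 N/m.

3750000 N/m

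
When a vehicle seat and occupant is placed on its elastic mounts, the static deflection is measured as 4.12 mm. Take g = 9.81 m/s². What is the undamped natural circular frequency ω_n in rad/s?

48.8 rad/s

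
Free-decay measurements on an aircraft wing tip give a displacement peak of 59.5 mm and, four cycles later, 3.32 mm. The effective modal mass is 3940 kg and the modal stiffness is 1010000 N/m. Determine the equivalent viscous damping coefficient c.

14400 N·s/m

Logarithmic decrement δ = (1/n)·ln(x₀/x_n) = (1/4)·ln(59.5/3.32) = (1/4)·ln(17.92) = 0.7215.
ζ = δ/√(4π² + δ²) = 0.7215/√(39.48 + 0.521) = 0.7215/6.324 = 0.1141.
c = ζ · 2√(km) = 0.1141 × 2√(1010000 × 3940) = 0.1141 × 126200 = 14390 N·s/m.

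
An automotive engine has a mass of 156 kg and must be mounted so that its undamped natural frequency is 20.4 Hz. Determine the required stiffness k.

ω_n = 2πf_n = 2π × 20.4 = 128.2 rad/s.
k = m·ω_n² = 156 × 128.2² = 156 × 16430 = 2563000 N/m.

2560000 N/m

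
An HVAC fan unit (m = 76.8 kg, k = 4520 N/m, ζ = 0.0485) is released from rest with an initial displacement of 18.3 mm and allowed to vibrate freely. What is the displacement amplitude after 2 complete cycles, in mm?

Logarithmic decrement δ = 2πζ/√(1 − ζ²) = 2π × 0.04850/√(1 − 0.00235) = 0.3051.
After n cycles, x_n/x₀ = e^(−nδ), so x_2 = 18.3 × e^(−2 × 0.3051) = 18.3 × 0.5432 = 9.941 mm.

9.94 mm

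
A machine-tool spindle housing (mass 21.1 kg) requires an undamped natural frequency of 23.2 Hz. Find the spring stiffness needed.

ω_n = 2πf_n = 2π × 23.2 = 145.8 rad/s.
k = m·ω_n² = 21.1 × 145.8² = 21.1 × 21250 = 448400 N/m.

448000 N/m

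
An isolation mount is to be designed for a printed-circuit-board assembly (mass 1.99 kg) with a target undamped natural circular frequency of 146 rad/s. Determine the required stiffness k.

42400 N/m

k = m·ω_n² = 1.99 × 146.0² = 1.99 × 21320 = 42420 N/m.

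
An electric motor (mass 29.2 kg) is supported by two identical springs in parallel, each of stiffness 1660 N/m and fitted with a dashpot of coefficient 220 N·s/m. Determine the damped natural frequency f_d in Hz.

1.59 Hz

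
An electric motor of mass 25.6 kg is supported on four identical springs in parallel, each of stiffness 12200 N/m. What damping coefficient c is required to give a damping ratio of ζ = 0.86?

1920 N·s/m

Parallel springs add: k_eq = 4 × 12200 = 48800 N/m.
c_c = 2√(k_eq·m) = 2√(48800 × 25.6) = 2235 N·s/m.
c = ζ·c_c = 0.86 × 2235 = 1922 N·s/m.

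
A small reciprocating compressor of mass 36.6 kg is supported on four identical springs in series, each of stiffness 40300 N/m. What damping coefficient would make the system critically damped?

1210 N·s/m

Series springs: 1/k_eq = 4/40300, so k_eq = 40300/4 = 10080 N/m.
c_c = 2√(k_eq·m) = 2√(10080 × 36.6) = 2 × 607.2 = 1214 N·s/m.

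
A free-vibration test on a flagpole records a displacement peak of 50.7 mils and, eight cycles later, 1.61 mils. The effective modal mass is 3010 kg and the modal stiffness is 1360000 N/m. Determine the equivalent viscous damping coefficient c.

8760 N·s/m

Logarithmic decrement δ = (1/n)·ln(x₀/x_n) = (1/8)·ln(50.7/1.61) = (1/8)·ln(31.49) = 0.4312.
ζ = δ/√(4π² + δ²) = 0.4312/√(39.48 + 0.186) = 0.4312/6.298 = 0.06847.
c = ζ · 2√(km) = 0.06847 × 2√(1360000 × 3010) = 0.06847 × 128000 = 8761 N·s/m.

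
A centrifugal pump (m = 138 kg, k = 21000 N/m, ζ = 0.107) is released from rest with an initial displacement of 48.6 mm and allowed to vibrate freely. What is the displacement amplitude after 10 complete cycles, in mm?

Logarithmic decrement δ = 2πζ/√(1 − ζ²) = 2π × 0.1070/√(1 − 0.0114) = 0.6762.
After n cycles, x_n/x₀ = e^(−nδ), so x_10 = 48.6 × e^(−10 × 0.6762) = 48.6 × 0.001157 = 0.05624 mm.

0.0562 mm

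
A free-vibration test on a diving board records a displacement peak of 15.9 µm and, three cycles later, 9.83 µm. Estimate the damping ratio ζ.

Logarithmic decrement δ = (1/n)·ln(x₀/x_n) = (1/3)·ln(15.9/9.83) = (1/3)·ln(1.617) = 0.1603.
ζ = δ/√(4π² + δ²) = 0.1603/√(39.48 + 0.0257) = 0.1603/6.285 = 0.02550.

0.0255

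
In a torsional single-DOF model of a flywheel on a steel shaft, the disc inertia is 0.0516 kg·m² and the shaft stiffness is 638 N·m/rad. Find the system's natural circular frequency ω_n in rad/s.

ω_n = √(k_t/J) = √(638/0.0516) = √12360 = 111.2 rad/s.

111 rad/s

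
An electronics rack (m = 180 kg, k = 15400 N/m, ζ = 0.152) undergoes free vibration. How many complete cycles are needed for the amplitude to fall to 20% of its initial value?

2 cycles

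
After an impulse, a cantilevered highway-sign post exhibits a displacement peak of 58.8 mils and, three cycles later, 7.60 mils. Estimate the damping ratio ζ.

Logarithmic decrement δ = (1/n)·ln(x₀/x_n) = (1/3)·ln(58.8/7.60) = (1/3)·ln(7.737) = 0.6820.
ζ = δ/√(4π² + δ²) = 0.6820/√(39.48 + 0.465) = 0.6820/6.320 = 0.1079.

0.108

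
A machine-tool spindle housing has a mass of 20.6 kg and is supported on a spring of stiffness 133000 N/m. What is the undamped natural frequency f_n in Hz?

12.8 Hz

ω_n = √(k/m) = √(133000/20.6) = √6456 = 80.35 rad/s.
f_n = ω_n/(2π) = 80.35/6.283 = 12.79 Hz.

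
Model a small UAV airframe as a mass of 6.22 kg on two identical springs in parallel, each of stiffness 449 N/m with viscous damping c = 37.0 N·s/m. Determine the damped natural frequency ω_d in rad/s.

11.6 rad/s

Parallel springs add: k_eq = 2 × 449 = 898.0 N/m.
ω_n = √(k_eq/m) = √(898.0/6.22) = 12.02 rad/s.
Critical damping c_c = 2√(k_eq·m) = 2√(898.0 × 6.22) = 149.5 N·s/m, so ζ = c/c_c = 37.0/149.5 = 0.2475.
ω_d = ω_n√(1 − ζ²) = 12.02 × √(1 − 0.0613) = 11.64 rad/s.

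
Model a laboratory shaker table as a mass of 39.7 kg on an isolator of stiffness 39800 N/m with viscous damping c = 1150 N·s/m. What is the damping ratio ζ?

0.457

ω_n = √(k/m) = √(39800/39.7) = 31.66 rad/s.
Critical damping c_c = 2√(k·m) = 2√(39800 × 39.7) = 2514 N·s/m, so ζ = c/c_c = 1150/2514 = 0.4574.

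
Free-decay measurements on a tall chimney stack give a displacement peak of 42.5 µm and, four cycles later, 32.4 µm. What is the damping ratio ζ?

Logarithmic decrement δ = (1/n)·ln(x₀/x_n) = (1/4)·ln(42.5/32.4) = (1/4)·ln(1.312) = 0.06784.
ζ = δ/√(4π² + δ²) = 0.06784/√(39.48 + 0.00460) = 0.06784/6.284 = 0.01080.

0.0108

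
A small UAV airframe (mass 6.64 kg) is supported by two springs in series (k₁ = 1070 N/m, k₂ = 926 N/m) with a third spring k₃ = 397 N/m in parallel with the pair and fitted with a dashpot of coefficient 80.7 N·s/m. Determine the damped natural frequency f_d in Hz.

1.57 Hz

Series pair: k_s = k₁k₂/(k₁+k₂) = (1070)(926)/(1070 + 926) = 496.4 N/m. In parallel with k₃: k_eq = 496.4 + 397 = 893.4 N/m.
ω_n = √(k_eq/m) = √(893.4/6.64) = 11.60 rad/s.
Critical damping c_c = 2√(k_eq·m) = 2√(893.4 × 6.64) = 154.0 N·s/m, so ζ = c/c_c = 80.7/154.0 = 0.5239.
ω_d = ω_n√(1 − ζ²) = 11.60 × √(1 − 0.274) = 9.880 rad/s.
f_d = ω_d/(2π) = 1.573 Hz.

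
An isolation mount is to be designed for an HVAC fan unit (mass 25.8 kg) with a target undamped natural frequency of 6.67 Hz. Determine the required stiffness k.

ω_n = 2πf_n = 2π × 6.67 = 41.91 rad/s.
k = m·ω_n² = 25.8 × 41.91² = 25.8 × 1756 = 45310 N/m.

45300 N/m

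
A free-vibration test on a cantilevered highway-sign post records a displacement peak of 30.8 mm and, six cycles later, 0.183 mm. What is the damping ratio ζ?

0.135

Logarithmic decrement δ = (1/n)·ln(x₀/x_n) = (1/6)·ln(30.8/0.183) = (1/6)·ln(168.3) = 0.8543.
ζ = δ/√(4π² + δ²) = 0.8543/√(39.48 + 0.730) = 0.8543/6.341 = 0.1347.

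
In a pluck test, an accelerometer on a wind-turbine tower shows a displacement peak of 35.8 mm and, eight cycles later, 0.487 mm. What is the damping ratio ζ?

Logarithmic decrement δ = (1/n)·ln(x₀/x_n) = (1/8)·ln(35.8/0.487) = (1/8)·ln(73.51) = 0.5372.
ζ = δ/√(4π² + δ²) = 0.5372/√(39.48 + 0.289) = 0.5372/6.306 = 0.08518.

0.0852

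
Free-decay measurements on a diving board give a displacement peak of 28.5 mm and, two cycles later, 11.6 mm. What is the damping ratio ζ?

Logarithmic decrement δ = (1/n)·ln(x₀/x_n) = (1/2)·ln(28.5/11.6) = (1/2)·ln(2.457) = 0.4494.
ζ = δ/√(4π² + δ²) = 0.4494/√(39.48 + 0.202) = 0.4494/6.299 = 0.07135.

0.0713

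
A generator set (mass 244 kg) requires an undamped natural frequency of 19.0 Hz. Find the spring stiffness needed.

3480000 N/m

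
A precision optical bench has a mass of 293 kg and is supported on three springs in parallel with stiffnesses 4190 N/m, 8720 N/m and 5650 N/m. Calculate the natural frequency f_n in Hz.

1.27 Hz

Parallel springs add: k_eq = 4190 + 8720 + 5650 = 18560 N/m.
ω_n = √(k_eq/m) = √(18560/293) = √63.34 = 7.959 rad/s.
f_n = ω_n/(2π) = 7.959/6.283 = 1.267 Hz.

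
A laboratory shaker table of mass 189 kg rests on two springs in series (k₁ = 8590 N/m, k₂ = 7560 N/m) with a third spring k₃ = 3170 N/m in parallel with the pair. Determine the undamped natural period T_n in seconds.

Series pair: k_s = k₁k₂/(k₁+k₂) = (8590)(7560)/(8590 + 7560) = 4021 N/m. In parallel with k₃: k_eq = 4021 + 3170 = 7191 N/m.
ω_n = √(k_eq/m) = √(7191/189) = √38.05 = 6.168 rad/s.
T_n = 2π/ω_n = 6.283/6.168 = 1.019 s.

1.02 s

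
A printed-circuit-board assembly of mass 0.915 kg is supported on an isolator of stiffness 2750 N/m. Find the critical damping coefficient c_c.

c_c = 2√(k·m) = 2√(2750 × 0.915) = 2 × 50.16 = 100.3 N·s/m.

100 N·s/m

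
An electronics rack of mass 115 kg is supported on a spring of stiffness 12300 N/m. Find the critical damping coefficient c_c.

2380 N·s/m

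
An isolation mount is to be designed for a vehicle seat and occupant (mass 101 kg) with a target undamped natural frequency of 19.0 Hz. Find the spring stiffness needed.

ω_n = 2πf_n = 2π × 19.0 = 119.4 rad/s.
k = m·ω_n² = 101 × 119.4² = 101 × 14250 = 1439000 N/m.

1440000 N/m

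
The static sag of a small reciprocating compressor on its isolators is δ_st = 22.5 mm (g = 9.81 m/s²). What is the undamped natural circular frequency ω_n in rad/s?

20.9 rad/s

ω_n = √(g/δ_st) = √(9.81/0.0225) = √436.0 = 20.88 rad/s.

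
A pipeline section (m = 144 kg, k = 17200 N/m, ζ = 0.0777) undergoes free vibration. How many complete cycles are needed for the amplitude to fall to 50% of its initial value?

Logarithmic decrement δ = 2πζ/√(1 − ζ²) = 2π × 0.07770/√(1 − 0.00604) = 0.4897.
x_n/x₀ = e^(−nδ) ≤ 0.5; take ln: n ≥ ln(1/0.5)/δ = 0.6931/0.4897 = 1.415.
So 2 complete cycles are required.

2 cycles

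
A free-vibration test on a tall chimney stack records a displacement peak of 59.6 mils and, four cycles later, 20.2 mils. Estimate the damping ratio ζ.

0.0430

Logarithmic decrement δ = (1/n)·ln(x₀/x_n) = (1/4)·ln(59.6/20.2) = (1/4)·ln(2.950) = 0.2705.
ζ = δ/√(4π² + δ²) = 0.2705/√(39.48 + 0.0732) = 0.2705/6.289 = 0.04301.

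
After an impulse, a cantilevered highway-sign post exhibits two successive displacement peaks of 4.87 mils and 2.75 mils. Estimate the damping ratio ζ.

0.0906

Logarithmic decrement δ = (1/n)·ln(x₀/x_n) = (1/1)·ln(4.87/2.75) = (1/1)·ln(1.771) = 0.5715.
ζ = δ/√(4π² + δ²) = 0.5715/√(39.48 + 0.327) = 0.5715/6.309 = 0.09058.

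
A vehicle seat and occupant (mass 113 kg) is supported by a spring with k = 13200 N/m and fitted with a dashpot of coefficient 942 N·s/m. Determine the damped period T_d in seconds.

0.630 s

ω_n = √(k/m) = √(13200/113) = 10.81 rad/s.
Critical damping c_c = 2√(k·m) = 2√(13200 × 113) = 2443 N·s/m, so ζ = c/c_c = 942/2443 = 0.3857.
ω_d = ω_n√(1 − ζ²) = 10.81 × √(1 − 0.149) = 9.972 rad/s.
T_d = 2π/ω_d = 0.6301 s.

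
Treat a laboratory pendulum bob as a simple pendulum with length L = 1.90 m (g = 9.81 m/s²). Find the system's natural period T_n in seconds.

2.77 s

For a simple pendulum ω_n = √(g/L) = √(9.81/1.90) = √5.163 = 2.272 rad/s.
T_n = 2π/ω_n = 6.283/2.272 = 2.765 s.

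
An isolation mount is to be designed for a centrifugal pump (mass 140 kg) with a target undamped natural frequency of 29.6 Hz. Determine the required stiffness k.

ω_n = 2πf_n = 2π × 29.6 = 186.0 rad/s.
k = m·ω_n² = 140 × 186.0² = 140 × 34590 = 4843000 N/m.

4840000 N/m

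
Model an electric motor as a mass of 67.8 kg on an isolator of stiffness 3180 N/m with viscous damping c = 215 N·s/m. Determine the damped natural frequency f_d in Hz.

ω_n = √(k/m) = √(3180/67.8) = 6.849 rad/s.
Critical damping c_c = 2√(k·m) = 2√(3180 × 67.8) = 928.7 N·s/m, so ζ = c/c_c = 215/928.7 = 0.2315.
ω_d = ω_n√(1 − ζ²) = 6.849 × √(1 − 0.0536) = 6.662 rad/s.
f_d = ω_d/(2π) = 1.060 Hz.

1.06 Hz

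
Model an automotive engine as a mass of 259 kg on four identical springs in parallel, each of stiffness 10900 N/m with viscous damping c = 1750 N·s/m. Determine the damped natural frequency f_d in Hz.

Parallel springs add: k_eq = 4 × 10900 = 43600 N/m.
ω_n = √(k_eq/m) = √(43600/259) = 12.97 rad/s.
Critical damping c_c = 2√(k_eq·m) = 2√(43600 × 259) = 6721 N·s/m, so ζ = c/c_c = 1750/6721 = 0.2604.
ω_d = ω_n√(1 − ζ²) = 12.97 × √(1 − 0.0678) = 12.53 rad/s.
f_d = ω_d/(2π) = 1.994 Hz.

1.99 Hz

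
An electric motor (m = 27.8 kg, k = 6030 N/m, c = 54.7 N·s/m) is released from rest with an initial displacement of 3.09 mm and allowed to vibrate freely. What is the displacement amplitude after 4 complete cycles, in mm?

0.574 mm

ζ = c/(2√(km)) = 54.7/(2√(6030 × 27.8)) = 54.7/818.9 = 0.06680.
Logarithmic decrement δ = 2πζ/√(1 − ζ²) = 2π × 0.06680/√(1 − 0.00446) = 0.4207.
After n cycles, x_n/x₀ = e^(−nδ), so x_4 = 3.09 × e^(−4 × 0.4207) = 3.09 × 0.1859 = 0.5744 mm.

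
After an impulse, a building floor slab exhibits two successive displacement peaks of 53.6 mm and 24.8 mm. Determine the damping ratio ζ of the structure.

0.122

Logarithmic decrement δ = (1/n)·ln(x₀/x_n) = (1/1)·ln(53.6/24.8) = (1/1)·ln(2.161) = 0.7707.
ζ = δ/√(4π² + δ²) = 0.7707/√(39.48 + 0.594) = 0.7707/6.330 = 0.1217.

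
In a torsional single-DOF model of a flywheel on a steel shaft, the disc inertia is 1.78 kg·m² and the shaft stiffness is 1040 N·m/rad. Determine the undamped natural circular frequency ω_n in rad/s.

ω_n = √(k_t/J) = √(1040/1.78) = √584.3 = 24.17 rad/s.

24.2 rad/s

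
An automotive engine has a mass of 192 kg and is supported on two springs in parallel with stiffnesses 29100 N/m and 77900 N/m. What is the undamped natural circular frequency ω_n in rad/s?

23.6 rad/s

Parallel springs add: k_eq = 29100 + 77900 = 107000 N/m.
ω_n = √(k_eq/m) = √(107000/192) = √557.3 = 23.61 rad/s.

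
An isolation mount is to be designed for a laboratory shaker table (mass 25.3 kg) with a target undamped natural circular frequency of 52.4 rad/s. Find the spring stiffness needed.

k = m·ω_n² = 25.3 × 52.40² = 25.3 × 2746 = 69470 N/m.

69500 N/m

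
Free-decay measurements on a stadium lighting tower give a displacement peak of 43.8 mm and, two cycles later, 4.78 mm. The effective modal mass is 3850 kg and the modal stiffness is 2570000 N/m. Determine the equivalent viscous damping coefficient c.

Logarithmic decrement δ = (1/n)·ln(x₀/x_n) = (1/2)·ln(43.8/4.78) = (1/2)·ln(9.163) = 1.108.
ζ = δ/√(4π² + δ²) = 1.108/√(39.48 + 1.23) = 1.108/6.380 = 0.1736.
c = ζ · 2√(km) = 0.1736 × 2√(2570000 × 3850) = 0.1736 × 198900 = 34540 N·s/m.

34500 N·s/m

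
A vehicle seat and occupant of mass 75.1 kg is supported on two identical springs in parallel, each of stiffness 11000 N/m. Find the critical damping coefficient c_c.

2570 N·s/m

Parallel springs add: k_eq = 2 × 11000 = 22000 N/m.
c_c = 2√(k_eq·m) = 2√(22000 × 75.1) = 2 × 1285 = 2571 N·s/m.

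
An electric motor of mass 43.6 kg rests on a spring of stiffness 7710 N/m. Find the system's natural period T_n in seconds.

0.472 s

ω_n = √(k/m) = √(7710/43.6) = √176.8 = 13.30 rad/s.
T_n = 2π/ω_n = 6.283/13.30 = 0.4725 s.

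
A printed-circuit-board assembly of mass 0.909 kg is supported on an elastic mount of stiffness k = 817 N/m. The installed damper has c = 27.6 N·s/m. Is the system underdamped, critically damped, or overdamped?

c_c = 2√(k·m) = 54.50 N·s/m; ζ = c/c_c = 27.6/54.50 = 0.506.
Since ζ < 1 the system is underdamped.

underdamped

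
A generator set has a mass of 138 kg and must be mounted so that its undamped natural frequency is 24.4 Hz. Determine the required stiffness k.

ω_n = 2πf_n = 2π × 24.4 = 153.3 rad/s.
k = m·ω_n² = 138 × 153.3² = 138 × 23500 = 3244000 N/m.

3240000 N/m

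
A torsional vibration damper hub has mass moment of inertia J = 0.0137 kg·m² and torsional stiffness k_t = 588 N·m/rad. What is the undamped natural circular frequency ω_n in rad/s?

ω_n = √(k_t/J) = √(588/0.0137) = √42920 = 207.2 rad/s.

207 rad/s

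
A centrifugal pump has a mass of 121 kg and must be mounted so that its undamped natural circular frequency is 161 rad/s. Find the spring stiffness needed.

3140000 N/m

k = m·ω_n² = 121 × 161.0² = 121 × 25920 = 3136000 N/m.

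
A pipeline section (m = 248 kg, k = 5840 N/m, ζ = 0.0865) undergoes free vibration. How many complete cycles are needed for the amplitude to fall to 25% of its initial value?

3 cycles

Logarithmic decrement δ = 2πζ/√(1 − ζ²) = 2π × 0.08650/√(1 − 0.00748) = 0.5455.
x_n/x₀ = e^(−nδ) ≤ 0.25; take ln: n ≥ ln(1/0.25)/δ = 1.386/0.5455 = 2.541.
So 3 complete cycles are required.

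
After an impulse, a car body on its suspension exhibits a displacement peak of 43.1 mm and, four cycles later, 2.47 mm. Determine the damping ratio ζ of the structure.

0.113

Logarithmic decrement δ = (1/n)·ln(x₀/x_n) = (1/4)·ln(43.1/2.47) = (1/4)·ln(17.45) = 0.7148.
ζ = δ/√(4π² + δ²) = 0.7148/√(39.48 + 0.511) = 0.7148/6.324 = 0.1130.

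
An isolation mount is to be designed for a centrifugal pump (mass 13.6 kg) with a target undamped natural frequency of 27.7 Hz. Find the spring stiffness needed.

ω_n = 2πf_n = 2π × 27.7 = 174.0 rad/s.
k = m·ω_n² = 13.6 × 174.0² = 13.6 × 30290 = 412000 N/m.

412000 N/m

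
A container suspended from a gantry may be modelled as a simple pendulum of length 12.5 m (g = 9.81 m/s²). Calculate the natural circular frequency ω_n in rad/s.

For a simple pendulum ω_n = √(g/L) = √(9.81/12.5) = √0.7848 = 0.8859 rad/s.

0.886 rad/s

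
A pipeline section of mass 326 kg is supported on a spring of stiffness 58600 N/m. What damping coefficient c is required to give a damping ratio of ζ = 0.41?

3580 N·s/m

c_c = 2√(k·m) = 2√(58600 × 326) = 8742 N·s/m.
c = ζ·c_c = 0.41 × 8742 = 3584 N·s/m.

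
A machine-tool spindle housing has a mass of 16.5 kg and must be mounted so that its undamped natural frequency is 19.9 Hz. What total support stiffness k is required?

258000 N/m

ω_n = 2πf_n = 2π × 19.9 = 125.0 rad/s.
k = m·ω_n² = 16.5 × 125.0² = 16.5 × 15630 = 258000 N/m.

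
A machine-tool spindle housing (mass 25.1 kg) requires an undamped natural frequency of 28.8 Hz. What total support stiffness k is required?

822000 N/m

ω_n = 2πf_n = 2π × 28.8 = 181.0 rad/s.
k = m·ω_n² = 25.1 × 181.0² = 25.1 × 32740 = 821900 N/m.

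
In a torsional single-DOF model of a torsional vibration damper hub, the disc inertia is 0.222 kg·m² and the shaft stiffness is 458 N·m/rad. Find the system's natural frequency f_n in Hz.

7.23 Hz

ω_n = √(k_t/J) = √(458/0.222) = √2063 = 45.42 rad/s.
f_n = ω_n/(2π) = 45.42/6.283 = 7.229 Hz.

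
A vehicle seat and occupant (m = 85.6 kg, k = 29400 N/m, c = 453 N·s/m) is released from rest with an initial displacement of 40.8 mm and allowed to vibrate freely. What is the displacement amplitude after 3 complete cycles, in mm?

ζ = c/(2√(km)) = 453/(2√(29400 × 85.6)) = 453/3173 = 0.1428.
Logarithmic decrement δ = 2πζ/√(1 − ζ²) = 2π × 0.1428/√(1 − 0.0204) = 0.9064.
After n cycles, x_n/x₀ = e^(−nδ), so x_3 = 40.8 × e^(−3 × 0.9064) = 40.8 × 0.06593 = 2.690 mm.

2.69 mm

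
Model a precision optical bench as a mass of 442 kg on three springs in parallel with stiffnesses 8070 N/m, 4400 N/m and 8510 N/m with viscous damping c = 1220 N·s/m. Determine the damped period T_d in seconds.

0.931 s

Parallel springs add: k_eq = 8070 + 4400 + 8510 = 20980 N/m.
ω_n = √(k_eq/m) = √(20980/442) = 6.890 rad/s.
Critical damping c_c = 2√(k_eq·m) = 2√(20980 × 442) = 6090 N·s/m, so ζ = c/c_c = 1220/6090 = 0.2003.
ω_d = ω_n√(1 − ζ²) = 6.890 × √(1 − 0.0401) = 6.750 rad/s.
T_d = 2π/ω_d = 0.9309 s.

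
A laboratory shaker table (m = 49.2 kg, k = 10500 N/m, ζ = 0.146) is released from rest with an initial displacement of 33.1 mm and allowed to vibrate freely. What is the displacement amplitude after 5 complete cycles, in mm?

0.321 mm

Logarithmic decrement δ = 2πζ/√(1 − ζ²) = 2π × 0.1460/√(1 − 0.0213) = 0.9273.
After n cycles, x_n/x₀ = e^(−nδ), so x_5 = 33.1 × e^(−5 × 0.9273) = 33.1 × 0.009692 = 0.3208 mm.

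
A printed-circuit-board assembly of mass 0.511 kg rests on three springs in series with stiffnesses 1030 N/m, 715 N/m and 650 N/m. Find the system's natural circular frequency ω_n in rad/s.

22.4 rad/s

Series springs: 1/k_eq = 1/1030 + 1/715 + 1/650 = 0.003908, so k_eq = 255.9 N/m.
ω_n = √(k_eq/m) = √(255.9/0.511) = √500.8 = 22.38 rad/s.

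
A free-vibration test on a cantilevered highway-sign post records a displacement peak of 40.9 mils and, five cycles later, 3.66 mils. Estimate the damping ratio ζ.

Logarithmic decrement δ = (1/n)·ln(x₀/x_n) = (1/5)·ln(40.9/3.66) = (1/5)·ln(11.17) = 0.4827.
ζ = δ/√(4π² + δ²) = 0.4827/√(39.48 + 0.233) = 0.4827/6.302 = 0.07660.

0.0766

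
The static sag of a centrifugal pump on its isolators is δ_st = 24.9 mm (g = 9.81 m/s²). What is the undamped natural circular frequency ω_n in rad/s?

19.8 rad/s

ω_n = √(g/δ_st) = √(9.81/0.0249) = √394.0 = 19.85 rad/s.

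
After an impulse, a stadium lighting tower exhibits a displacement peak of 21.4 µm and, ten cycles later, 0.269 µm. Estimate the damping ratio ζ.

Logarithmic decrement δ = (1/n)·ln(x₀/x_n) = (1/10)·ln(21.4/0.269) = (1/10)·ln(79.55) = 0.4376.
ζ = δ/√(4π² + δ²) = 0.4376/√(39.48 + 0.192) = 0.4376/6.298 = 0.06948.

0.0695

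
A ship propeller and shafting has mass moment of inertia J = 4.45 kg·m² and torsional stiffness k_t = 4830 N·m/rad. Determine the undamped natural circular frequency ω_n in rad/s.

32.9 rad/s

ω_n = √(k_t/J) = √(4830/4.45) = √1085 = 32.95 rad/s.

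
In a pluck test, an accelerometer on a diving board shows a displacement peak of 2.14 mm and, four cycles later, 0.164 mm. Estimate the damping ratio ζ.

0.102

Logarithmic decrement δ = (1/n)·ln(x₀/x_n) = (1/4)·ln(2.14/0.164) = (1/4)·ln(13.05) = 0.6422.
ζ = δ/√(4π² + δ²) = 0.6422/√(39.48 + 0.412) = 0.6422/6.316 = 0.1017.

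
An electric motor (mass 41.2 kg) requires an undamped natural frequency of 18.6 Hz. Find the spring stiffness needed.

563000 N/m

ω_n = 2πf_n = 2π × 18.6 = 116.9 rad/s.
k = m·ω_n² = 41.2 × 116.9² = 41.2 × 13660 = 562700 N/m.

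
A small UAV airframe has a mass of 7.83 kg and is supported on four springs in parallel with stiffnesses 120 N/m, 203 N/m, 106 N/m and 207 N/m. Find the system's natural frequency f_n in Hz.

1.43 Hz

Parallel springs add: k_eq = 120 + 203 + 106 + 207 = 636.0 N/m.
ω_n = √(k_eq/m) = √(636.0/7.83) = √81.23 = 9.013 rad/s.
f_n = ω_n/(2π) = 9.013/6.283 = 1.434 Hz.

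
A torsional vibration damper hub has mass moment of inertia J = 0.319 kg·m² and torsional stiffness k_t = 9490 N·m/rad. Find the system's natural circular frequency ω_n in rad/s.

172 rad/s

ω_n = √(k_t/J) = √(9490/0.319) = √29750 = 172.5 rad/s.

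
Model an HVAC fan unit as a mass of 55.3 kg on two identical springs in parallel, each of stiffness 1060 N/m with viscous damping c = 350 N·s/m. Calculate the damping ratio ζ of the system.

0.511

Parallel springs add: k_eq = 2 × 1060 = 2120 N/m.
ω_n = √(k_eq/m) = √(2120/55.3) = 6.192 rad/s.
Critical damping c_c = 2√(k_eq·m) = 2√(2120 × 55.3) = 684.8 N·s/m, so ζ = c/c_c = 350/684.8 = 0.5111.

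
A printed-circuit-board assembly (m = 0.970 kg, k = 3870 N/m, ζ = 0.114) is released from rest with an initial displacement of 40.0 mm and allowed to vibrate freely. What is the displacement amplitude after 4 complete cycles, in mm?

Logarithmic decrement δ = 2πζ/√(1 − ζ²) = 2π × 0.1140/√(1 − 0.0130) = 0.7210.
After n cycles, x_n/x₀ = e^(−nδ), so x_4 = 40.0 × e^(−4 × 0.7210) = 40.0 × 0.05591 = 2.237 mm.

2.24 mm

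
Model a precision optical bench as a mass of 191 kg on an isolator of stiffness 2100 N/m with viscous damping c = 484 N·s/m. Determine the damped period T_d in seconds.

2.05 s

ω_n = √(k/m) = √(2100/191) = 3.316 rad/s.
Critical damping c_c = 2√(k·m) = 2√(2100 × 191) = 1267 N·s/m, so ζ = c/c_c = 484/1267 = 0.3821.
ω_d = ω_n√(1 − ζ²) = 3.316 × √(1 − 0.146) = 3.064 rad/s.
T_d = 2π/ω_d = 2.051 s.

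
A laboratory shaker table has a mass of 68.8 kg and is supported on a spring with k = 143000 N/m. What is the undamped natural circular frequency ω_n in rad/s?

45.6 rad/s

ω_n = √(k/m) = √(143000/68.8) = √2078 = 45.59 rad/s.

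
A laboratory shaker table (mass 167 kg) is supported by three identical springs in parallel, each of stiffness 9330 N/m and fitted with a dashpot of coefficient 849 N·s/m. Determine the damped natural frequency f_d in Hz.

2.02 Hz

Parallel springs add: k_eq = 3 × 9330 = 27990 N/m.
ω_n = √(k_eq/m) = √(27990/167) = 12.95 rad/s.
Critical damping c_c = 2√(k_eq·m) = 2√(27990 × 167) = 4324 N·s/m, so ζ = c/c_c = 849/4324 = 0.1963.
ω_d = ω_n√(1 − ζ²) = 12.95 × √(1 − 0.0386) = 12.69 rad/s.
f_d = ω_d/(2π) = 2.020 Hz.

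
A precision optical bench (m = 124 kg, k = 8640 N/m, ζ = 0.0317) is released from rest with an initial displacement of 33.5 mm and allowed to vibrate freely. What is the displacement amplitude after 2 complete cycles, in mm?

22.5 mm

Logarithmic decrement δ = 2πζ/√(1 − ζ²) = 2π × 0.03170/√(1 − 0.00100) = 0.1993.
After n cycles, x_n/x₀ = e^(−nδ), so x_2 = 33.5 × e^(−2 × 0.1993) = 33.5 × 0.6713 = 22.49 mm.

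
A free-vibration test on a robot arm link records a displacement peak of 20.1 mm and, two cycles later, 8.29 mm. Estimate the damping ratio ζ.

Logarithmic decrement δ = (1/n)·ln(x₀/x_n) = (1/2)·ln(20.1/8.29) = (1/2)·ln(2.425) = 0.4428.
ζ = δ/√(4π² + δ²) = 0.4428/√(39.48 + 0.196) = 0.4428/6.299 = 0.07030.

0.0703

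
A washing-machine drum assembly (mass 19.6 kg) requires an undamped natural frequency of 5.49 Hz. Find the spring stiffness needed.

ω_n = 2πf_n = 2π × 5.49 = 34.49 rad/s.
k = m·ω_n² = 19.6 × 34.49² = 19.6 × 1190 = 23320 N/m.

23300 N/m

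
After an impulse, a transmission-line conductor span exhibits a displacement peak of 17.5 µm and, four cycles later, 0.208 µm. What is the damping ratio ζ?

0.174

Logarithmic decrement δ = (1/n)·ln(x₀/x_n) = (1/4)·ln(17.5/0.208) = (1/4)·ln(84.13) = 1.108.
ζ = δ/√(4π² + δ²) = 1.108/√(39.48 + 1.23) = 1.108/6.380 = 0.1737.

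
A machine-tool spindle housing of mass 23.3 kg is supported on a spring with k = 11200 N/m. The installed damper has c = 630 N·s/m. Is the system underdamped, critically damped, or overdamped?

c_c = 2√(k·m) = 1022 N·s/m; ζ = c/c_c = 630/1022 = 0.617.
Since ζ < 1 the system is underdamped.

underdamped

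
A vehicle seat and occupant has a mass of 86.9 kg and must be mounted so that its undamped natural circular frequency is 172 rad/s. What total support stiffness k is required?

k = m·ω_n² = 86.9 × 172.0² = 86.9 × 29580 = 2571000 N/m.

2570000 N/m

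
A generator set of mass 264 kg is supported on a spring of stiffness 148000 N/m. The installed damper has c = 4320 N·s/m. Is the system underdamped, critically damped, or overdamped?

underdamped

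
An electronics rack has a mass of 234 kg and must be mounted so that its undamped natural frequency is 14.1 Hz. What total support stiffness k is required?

1840000 N/m

ω_n = 2πf_n = 2π × 14.1 = 88.59 rad/s.
k = m·ω_n² = 234 × 88.59² = 234 × 7849 = 1837000 N/m.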